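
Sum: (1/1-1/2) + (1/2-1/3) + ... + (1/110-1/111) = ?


Telescoping: adjacent terms cancel.
= 1/1 - 1/111
= 1 - 1/111 = 110/111

Sum = 110/111


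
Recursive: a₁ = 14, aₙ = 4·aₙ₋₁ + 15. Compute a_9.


Computing step by step:
a_1 = 14
a_2 = 71
a_3 = 299
a_4 = 1211
a_5 = 4859
a_6 = 19451
a_7 = 77819
a_8 = 311291
a_9 = 1245179


a_9 = 1245179


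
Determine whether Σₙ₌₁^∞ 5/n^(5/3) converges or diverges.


p-series test: Σ c/n^p converges if p > 1, diverges if p ≤ 1 (constant c > 0 doesn't affect convergence).
p = 5/3
5/3 > 1 → CONVERGES

Converges (p = 5/3 > 1)


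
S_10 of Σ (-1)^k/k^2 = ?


S = -1 + 1/4 - 1/9 + 1/16 - 1/25 + 1/36 - 1/49 + 1/64 ± ...
= -0.818
(Full series converges to -π²/12 ≈ -0.8225)

S_10 = -0.818


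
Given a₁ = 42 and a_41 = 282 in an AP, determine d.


d = (aₙ - a₁)/(n-1)
= (282 - 42)/(41-1)
= 240/40 = 6

d = 6


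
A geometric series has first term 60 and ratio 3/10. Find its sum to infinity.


S∞ = a₁/(1-r) = 60/(1 - 3/10)
= 60/(7/10)
= 600/7

S∞ = 600/7


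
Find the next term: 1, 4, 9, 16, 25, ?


Pattern: perfect squares: n²
Terms: 1, 4, 9, 16, 25
Next term = 36

Next term = 36


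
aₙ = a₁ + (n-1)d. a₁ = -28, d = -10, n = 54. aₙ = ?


aₙ = a₁ + (n-1)d
= -28 + (54-1)×-10
= -28 - 530
= -558

a_54 = -558


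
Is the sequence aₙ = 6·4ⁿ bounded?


aₙ = 6·4ⁿ → as n→∞, aₙ→∞ (since base 4 > 1)
No finite upper bound exists
The sequence is UNBOUNDED

Unbounded (aₙ → ∞ as n → ∞)


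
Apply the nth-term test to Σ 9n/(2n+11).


lim(n→∞) 9n/(2n+11) = 9/2 = 9/2  (divide numerator and denominator by n)
lim aₙ = 9/2 ≠ 0 → series DIVERGES

Diverges (lim aₙ = 9/2 ≠ 0)


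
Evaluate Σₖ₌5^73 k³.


Σₖ₌5^73 k³ = [73·74/2]² − [4·5/2]²
= 7295401 − 100 = 7295301

Σk³ = 7295301


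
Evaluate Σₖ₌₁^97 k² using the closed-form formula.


n = 97
n(n+1)(2n+1)/6 = 97×98×195/6
= 1853670/6 = 308945

Σk² = 308945


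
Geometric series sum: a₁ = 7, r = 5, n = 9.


Sₙ = 7×(5^9 - 1)/(5 - 1)
= 7×(1953125 - 1)/4
= 7×1953124/4
= 3417967

S_9 = 3417967


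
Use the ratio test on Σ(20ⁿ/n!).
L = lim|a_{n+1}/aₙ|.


aₙ = 20^n/n!
a_{n+1}/aₙ = 20^(n+1)/(n+1)! × n!/20^n
= 20/(n+1)
L = lim(n→∞) 20/(n+1) = 0
L < 1 → series CONVERGES

Converges (ratio test: L = 0 < 1)


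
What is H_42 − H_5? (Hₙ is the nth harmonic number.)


Σₖ₌6^42 1/k = 1/6 + 1/7 + 1/8 + ... + 1/42
= 5813372297922899/2844937529085600
≈ 2.0434

Sum = 5813372297922899/2844937529085600 ≈ 2.0434


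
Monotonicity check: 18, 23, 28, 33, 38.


Differences: 5, 5, 5, 5
All differences > 0 → strictly INCREASING

Monotonically increasing


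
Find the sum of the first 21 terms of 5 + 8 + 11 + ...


aₙ = 5 + (21-1)×3 = 65
Sₙ = n(a₁+aₙ)/2 = 21×(5+65)/2
= 21×70/2 = 735

S_21 = 735


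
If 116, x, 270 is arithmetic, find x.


AM = (116 + 270)/2 = 386/2 = 193

AM = 193


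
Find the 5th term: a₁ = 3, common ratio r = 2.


aₙ = a₁·r^(n-1)
= 3×2^4
= 3×16
= 48

a_5 = 48


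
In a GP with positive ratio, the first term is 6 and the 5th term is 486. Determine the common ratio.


r^(n-1) = aₙ/a₁
r^4 = 486/6 = 81
r = 81^(1/4)
= ±3; taking r > 0 gives r = 3

r = 3


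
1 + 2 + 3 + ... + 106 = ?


n(n+1)/2 = 106×107/2 = 11342/2 = 5671

Σk = 5671


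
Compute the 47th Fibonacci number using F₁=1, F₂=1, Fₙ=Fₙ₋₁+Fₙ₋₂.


Fibonacci sequence: 1, 1, 2, 3, 5, 8, 13, 21, 34, 55, 89, ...
F(47) = 2971215073

F(47) = 2971215073


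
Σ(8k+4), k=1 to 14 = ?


Σ(8k+4) = 8·Σk + 4·n
= 8·105 + 4·14
= 840 + 56 = 896

Σ = 896


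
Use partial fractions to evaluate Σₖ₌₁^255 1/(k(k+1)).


1/(k(k+1)) = 1/k - 1/(k+1) (partial fractions)
Telescoping: Σ = 1 - 1/256 = 255/256

Sum = 255/256


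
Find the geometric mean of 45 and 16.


GM = √(45×16) = √720 = 26.8328

GM = 26.8328


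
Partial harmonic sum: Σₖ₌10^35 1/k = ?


Σₖ₌10^35 1/k = 1/10 + 1/11 + 1/12 + ... + 1/35
= 2471388351727/1875370816800
≈ 1.3178

Sum = 2471388351727/1875370816800 ≈ 1.3178


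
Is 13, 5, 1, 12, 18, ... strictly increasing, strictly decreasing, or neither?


Differences: -8, -4, 11, 6
Difference at position 3 is +11 (> 0) but position 1 is -8 (< 0) — sequence both rises and falls
→ NOT monotonic

Not monotonic


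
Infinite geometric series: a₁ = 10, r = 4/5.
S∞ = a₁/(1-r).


S∞ = a₁/(1-r) = 10/(1 - 4/5)
= 10/(1/5)
= 50

S∞ = 50


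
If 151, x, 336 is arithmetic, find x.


AM = (151 + 336)/2 = 487/2 = 243.5

AM = 243.5


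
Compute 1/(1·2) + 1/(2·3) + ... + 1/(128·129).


1/(k(k+1)) = 1/k - 1/(k+1) (partial fractions)
Telescoping: Σ = 1 - 1/129 = 128/129

Sum = 128/129


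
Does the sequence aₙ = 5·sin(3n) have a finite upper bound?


For all n, -1 ≤ sin(3n) ≤ 1, so -5 ≤ 5·sin(3n) ≤ 5
Lower bound: -5, Upper bound: 5
The sequence IS bounded

Bounded (-5 ≤ aₙ ≤ 5)


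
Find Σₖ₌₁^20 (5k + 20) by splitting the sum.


Σ(5k+20) = 5·Σk + 20·n
= 5·210 + 20·20
= 1050 + 400 = 1450

Σ = 1450


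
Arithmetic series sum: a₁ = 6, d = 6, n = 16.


aₙ = 6 + (16-1)×6 = 96
Sₙ = n(a₁+aₙ)/2 = 16×(6+96)/2
= 16×102/2 = 816

S_16 = 816


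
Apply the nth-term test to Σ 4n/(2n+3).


lim(n→∞) 4n/(2n+3) = 4/2 = 2  (divide numerator and denominator by n)
lim aₙ = 2 ≠ 0 → series DIVERGES

Diverges (lim aₙ = 2 ≠ 0)


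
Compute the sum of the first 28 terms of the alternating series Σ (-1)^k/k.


S = -1 + 1/2 - 1/3 + 1/4 - 1/5 + 1/6 - 1/7 + 1/8 ± ...
= -0.6756
(Full series converges to -ln(2) ≈ -0.6931)

S_28 = -0.6756


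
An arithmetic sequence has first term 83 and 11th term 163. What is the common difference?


d = (aₙ - a₁)/(n-1)
= (163 - 83)/(11-1)
= 80/10 = 8

d = 8


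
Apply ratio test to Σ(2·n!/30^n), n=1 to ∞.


aₙ = 2·n!/30^n
a_{n+1}/aₙ = (n+1)!/30^(n+1) × 30^n/n!  (constant 2 cancels)
= (n+1)/30
L = lim(n→∞) (n+1)/30 = ∞
L > 1 → series DIVERGES

Diverges (ratio test: L = ∞ > 1)


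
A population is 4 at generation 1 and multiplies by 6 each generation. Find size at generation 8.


aₙ = a₁·r^(n-1)
= 4×6^7
= 4×279936
= 1119744

a_8 = 1119744


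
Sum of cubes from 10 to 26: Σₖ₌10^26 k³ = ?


Σₖ₌10^26 k³ = [26·27/2]² − [9·10/2]²
= 123201 − 2025 = 121176

Σk³ = 121176


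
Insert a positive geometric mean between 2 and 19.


GM = √(2×19) = √38 = 6.1644

GM = 6.1644


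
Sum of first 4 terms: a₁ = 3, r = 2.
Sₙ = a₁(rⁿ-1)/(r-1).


Sₙ = 3×(2^4 - 1)/(2 - 1)
= 3×(16 - 1)/1
= 3×15/1
= 45

S_4 = 45


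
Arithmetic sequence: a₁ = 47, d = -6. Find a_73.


aₙ = a₁ + (n-1)d
= 47 + (73-1)×-6
= 47 - 432
= -385

a_73 = -385


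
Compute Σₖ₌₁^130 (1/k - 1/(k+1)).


Telescoping: adjacent terms cancel.
= 1/1 - 1/131
= 1 - 1/131 = 130/131

Sum = 130/131


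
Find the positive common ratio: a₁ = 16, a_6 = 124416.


r^(n-1) = aₙ/a₁
r^5 = 124416/16 = 7776
r = 7776^(1/5)
= 6

r = 6


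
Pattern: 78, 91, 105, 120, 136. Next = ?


Pattern: triangular numbers: n(n+1)/2
Terms: 78, 91, 105, 120, 136
Next term = 153

Next term = 153


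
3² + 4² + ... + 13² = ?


Σₖ₌3^13 k² = Σₖ₌₁^13 k² − Σₖ₌₁^2 k²
= 13·14·27/6 − 2·3·5/6
= 819 − 5 = 814

Σk² = 814


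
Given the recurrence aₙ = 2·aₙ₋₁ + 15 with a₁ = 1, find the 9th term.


Computing step by step:
a_1 = 1
a_2 = 17
a_3 = 49
a_4 = 113
a_5 = 241
a_6 = 497
a_7 = 1009
a_8 = 2033
a_9 = 4081


a_9 = 4081


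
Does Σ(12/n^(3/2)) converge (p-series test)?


p-series test: Σ c/n^p converges if p > 1, diverges if p ≤ 1 (constant c > 0 doesn't affect convergence).
p = 3/2
3/2 > 1 → CONVERGES

Converges (p = 3/2 > 1)


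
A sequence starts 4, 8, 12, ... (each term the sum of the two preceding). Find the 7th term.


Computing iteratively: 4, 8, 12, 20, 32, 52, 84
a_7 = 84

a_7 = 84


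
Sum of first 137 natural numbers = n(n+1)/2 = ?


n(n+1)/2 = 137×138/2 = 18906/2 = 9453

Σk = 9453


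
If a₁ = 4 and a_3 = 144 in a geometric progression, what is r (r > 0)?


r^(n-1) = aₙ/a₁
r^2 = 144/4 = 36
r = 36^(1/2)
= ±6; taking r > 0 gives r = 6

r = 6


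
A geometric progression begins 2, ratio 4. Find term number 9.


aₙ = a₁·r^(n-1)
= 2×4^8
= 2×65536
= 131072

a_9 = 131072


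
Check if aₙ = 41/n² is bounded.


a₁ = 41, a₂ = 41/4, a₃ = 41/9, ...
0 < aₙ ≤ 41 for all n ≥ 1
The sequence IS bounded

Bounded (0 < aₙ ≤ 41)


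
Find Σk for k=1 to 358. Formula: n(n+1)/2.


n(n+1)/2 = 358×359/2 = 128522/2 = 64261

Σk = 64261


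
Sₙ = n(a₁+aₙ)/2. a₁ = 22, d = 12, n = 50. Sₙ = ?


aₙ = 22 + (50-1)×12 = 610
Sₙ = n(a₁+aₙ)/2 = 50×(22+610)/2
= 50×632/2 = 15800

S_50 = 15800


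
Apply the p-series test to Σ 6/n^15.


p-series test: Σ c/n^p converges if p > 1, diverges if p ≤ 1 (constant c > 0 doesn't affect convergence).
p = 15
15 > 1 → CONVERGES

Converges (p = 15 > 1)


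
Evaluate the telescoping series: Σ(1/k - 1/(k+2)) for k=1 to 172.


Telescoping with gap 2: two head and two tail terms survive.
= (1 + 1/2) - (1/173 + 1/174)
= 3/2 - 1/173 - 1/174 = 22403/15051

Sum = 22403/15051


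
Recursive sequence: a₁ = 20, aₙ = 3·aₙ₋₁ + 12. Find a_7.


Computing step by step:
a_1 = 20
a_2 = 72
a_3 = 228
a_4 = 696
a_5 = 2100
a_6 = 6312
a_7 = 18948


a_7 = 18948


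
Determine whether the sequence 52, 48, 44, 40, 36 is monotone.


Differences: -4, -4, -4, -4
All differences < 0 → strictly DECREASING

Monotonically decreasing


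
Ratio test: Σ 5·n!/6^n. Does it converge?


aₙ = 5·n!/6^n
a_{n+1}/aₙ = (n+1)!/6^(n+1) × 6^n/n!  (constant 5 cancels)
= (n+1)/6
L = lim(n→∞) (n+1)/6 = ∞
L > 1 → series DIVERGES

Diverges (ratio test: L = ∞ > 1)


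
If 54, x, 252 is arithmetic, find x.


AM = (54 + 252)/2 = 306/2 = 153

AM = 153


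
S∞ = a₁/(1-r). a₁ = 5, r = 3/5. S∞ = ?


S∞ = a₁/(1-r) = 5/(1 - 3/5)
= 5/(2/5)
= 25/2

S∞ = 25/2


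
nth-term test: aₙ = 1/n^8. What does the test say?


lim(n→∞) 1/n^8 = 0
lim aₙ = 0 → nth-term test is INCONCLUSIVE
(Need other tests; this is actually a convergent p-series with p=8 > 1)

Inconclusive (lim aₙ = 0; need another test)


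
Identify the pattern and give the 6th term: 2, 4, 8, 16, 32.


Pattern: powers of 2: 2ⁿ
Terms: 2, 4, 8, 16, 32
Next term = 64

Next term = 64


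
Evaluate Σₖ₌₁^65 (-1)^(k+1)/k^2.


S = 1 - 1/4 + 1/9 - 1/16 + 1/25 - 1/36 + 1/49 - 1/64 ± ...
= 0.8226
(Full series converges to +π²/12 ≈ +0.8225)

S_65 = 0.8226


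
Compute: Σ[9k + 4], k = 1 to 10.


Σ(9k+4) = 9·Σk + 4·n
= 9·55 + 4·10
= 495 + 40 = 535

Σ = 535


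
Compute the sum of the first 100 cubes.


n(n+1)/2 = 100×101/2 = 5050
Σk³ = 5050² = 25502500

Σk³ = 25502500


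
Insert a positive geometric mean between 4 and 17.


GM = √(4×17) = √68 = 8.2462

GM = 8.2462


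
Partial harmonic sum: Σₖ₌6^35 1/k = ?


Σₖ₌6^35 1/k = 1/6 + 1/7 + 1/8 + ... + 1/35
= 24462593109589/13127595717600
≈ 1.8634

Sum = 24462593109589/13127595717600 ≈ 1.8634


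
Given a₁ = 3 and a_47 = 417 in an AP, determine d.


d = (aₙ - a₁)/(n-1)
= (417 - 3)/(47-1)
= 414/46 = 9

d = 9


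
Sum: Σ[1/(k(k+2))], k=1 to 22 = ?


1/(k(k+2)) = (1/2)·(1/k - 1/(k+2)) (partial fractions)
Telescoping: Σ = (1/2)·(1 + 1/2 - 1/23 - 1/24) = 781/1104

Sum = 781/1104


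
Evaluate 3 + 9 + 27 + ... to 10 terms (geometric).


Sₙ = 3×(3^10 - 1)/(3 - 1)
= 3×(59049 - 1)/2
= 3×59048/2
= 88572

S_10 = 88572


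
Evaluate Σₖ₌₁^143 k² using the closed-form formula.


n = 143
n(n+1)(2n+1)/6 = 143×144×287/6
= 5909904/6 = 984984

Σk² = 984984


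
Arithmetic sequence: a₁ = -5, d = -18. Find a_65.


aₙ = a₁ + (n-1)d
= -5 + (65-1)×-18
= -5 - 1152
= -1157

a_65 = -1157


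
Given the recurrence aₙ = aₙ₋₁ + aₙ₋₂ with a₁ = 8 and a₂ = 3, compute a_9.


Computing iteratively: 8, 3, 11, 14, 25, 39, 64, 103, 167
a_9 = 167

a_9 = 167


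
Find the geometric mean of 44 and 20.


GM = √(44×20) = √880 = 29.6648

GM = 29.6648


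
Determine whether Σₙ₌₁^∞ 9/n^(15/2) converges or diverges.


p-series test: Σ c/n^p converges if p > 1, diverges if p ≤ 1 (constant c > 0 doesn't affect convergence).
p = 15/2
15/2 > 1 → CONVERGES

Converges (p = 15/2 > 1)


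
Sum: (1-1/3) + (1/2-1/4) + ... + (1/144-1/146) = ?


Telescoping with gap 2: two head and two tail terms survive.
= (1 + 1/2) - (1/145 + 1/146)
= 3/2 - 1/145 - 1/146 = 15732/10585

Sum = 15732/10585


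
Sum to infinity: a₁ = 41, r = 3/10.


S∞ = a₁/(1-r) = 41/(1 - 3/10)
= 41/(7/10)
= 410/7

S∞ = 410/7


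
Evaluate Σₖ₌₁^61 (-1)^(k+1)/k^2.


S = 1 - 1/4 + 1/9 - 1/16 + 1/25 - 1/36 + 1/49 - 1/64 ± ...
= 0.8226
(Full series converges to +π²/12 ≈ +0.8225)

S_61 = 0.8226


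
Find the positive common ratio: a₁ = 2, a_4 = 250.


r^(n-1) = aₙ/a₁
r^3 = 250/2 = 125
r = 125^(1/3)
= 5

r = 5


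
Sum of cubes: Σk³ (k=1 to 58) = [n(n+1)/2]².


n(n+1)/2 = 58×59/2 = 1711
Σk³ = 1711² = 2927521

Σk³ = 2927521


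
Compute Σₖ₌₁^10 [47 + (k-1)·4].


aₙ = 47 + (10-1)×4 = 83
Sₙ = n(a₁+aₙ)/2 = 10×(47+83)/2
= 10×130/2 = 650

S_10 = 650


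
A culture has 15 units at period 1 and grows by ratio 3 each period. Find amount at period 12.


aₙ = a₁·r^(n-1)
= 15×3^11
= 15×177147
= 2657205

a_12 = 2657205


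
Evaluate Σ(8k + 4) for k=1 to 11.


Σ(8k+4) = 8·Σk + 4·n
= 8·66 + 4·11
= 528 + 44 = 572

Σ = 572


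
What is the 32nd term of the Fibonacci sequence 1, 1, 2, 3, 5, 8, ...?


Fibonacci sequence: 1, 1, 2, 3, 5, 8, 13, 21, 34, 55, 89, ...
F(32) = 2178309

F(32) = 2178309


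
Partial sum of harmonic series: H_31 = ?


H_31 = 1/1 + 1/2 + 1/3 + ... + 1/31
= 290774257297357/72201776446800
≈ 4.0272

H_31 = 290774257297357/72201776446800 ≈ 4.0272


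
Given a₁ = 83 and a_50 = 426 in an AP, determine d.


d = (aₙ - a₁)/(n-1)
= (426 - 83)/(50-1)
= 343/49 = 7

d = 7


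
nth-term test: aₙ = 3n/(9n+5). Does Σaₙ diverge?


lim(n→∞) 3n/(9n+5) = 3/9 = 1/3  (divide numerator and denominator by n)
lim aₙ = 1/3 ≠ 0 → series DIVERGES

Diverges (lim aₙ = 1/3 ≠ 0)


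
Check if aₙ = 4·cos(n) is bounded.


For all n, -1 ≤ cos(n) ≤ 1, so -4 ≤ 4·cos(n) ≤ 4
Lower bound: -4, Upper bound: 4
The sequence IS bounded

Bounded (-4 ≤ aₙ ≤ 4)


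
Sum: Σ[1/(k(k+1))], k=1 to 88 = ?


1/(k(k+1)) = 1/k - 1/(k+1) (partial fractions)
Telescoping: Σ = 1 - 1/89 = 88/89

Sum = 88/89


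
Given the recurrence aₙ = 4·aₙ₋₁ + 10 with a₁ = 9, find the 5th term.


Computing step by step:
a_1 = 9
a_2 = 46
a_3 = 194
a_4 = 786
a_5 = 3154


a_5 = 3154


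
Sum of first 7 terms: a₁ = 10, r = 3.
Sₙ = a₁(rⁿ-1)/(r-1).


Sₙ = 10×(3^7 - 1)/(3 - 1)
= 10×(2187 - 1)/2
= 10×2186/2
= 10930

S_7 = 10930


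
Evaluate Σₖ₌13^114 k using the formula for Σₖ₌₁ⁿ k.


Σₖ₌13^114 k = Σₖ₌₁^114 k − Σₖ₌₁^12 k
= 114·115/2 − 12·13/2
= 6555 − 78 = 6477

Σk = 6477


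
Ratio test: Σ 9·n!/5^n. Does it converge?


aₙ = 9·n!/5^n
a_{n+1}/aₙ = (n+1)!/5^(n+1) × 5^n/n!  (constant 9 cancels)
= (n+1)/5
L = lim(n→∞) (n+1)/5 = ∞
L > 1 → series DIVERGES

Diverges (ratio test: L = ∞ > 1)


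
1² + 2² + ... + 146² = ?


n = 146
n(n+1)(2n+1)/6 = 146×147×293/6
= 6288366/6 = 1048061

Σk² = 1048061


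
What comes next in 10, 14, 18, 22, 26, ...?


Pattern: arithmetic (d=4)
Terms: 10, 14, 18, 22, 26
Next term = 30

Next term = 30


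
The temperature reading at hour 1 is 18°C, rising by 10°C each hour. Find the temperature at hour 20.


aₙ = a₁ + (n-1)d
= 18 + (20-1)×10
= 18 + 190
= 208

a_20 = 208


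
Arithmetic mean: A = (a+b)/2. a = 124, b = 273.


AM = (124 + 273)/2 = 397/2 = 198.5

AM = 198.5


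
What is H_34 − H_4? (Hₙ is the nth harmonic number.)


Σₖ₌5^34 1/k = 1/5 + 1/6 + 1/7 + ... + 1/34
= 26713038089749/13127595717600
≈ 2.0349

Sum = 26713038089749/13127595717600 ≈ 2.0349


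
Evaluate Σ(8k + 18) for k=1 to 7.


Σ(8k+18) = 8·Σk + 18·n
= 8·28 + 18·7
= 224 + 126 = 350

Σ = 350


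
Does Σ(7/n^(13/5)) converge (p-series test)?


p-series test: Σ c/n^p converges if p > 1, diverges if p ≤ 1 (constant c > 0 doesn't affect convergence).
p = 13/5
13/5 > 1 → CONVERGES

Converges (p = 13/5 > 1)


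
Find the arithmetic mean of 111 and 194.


AM = (111 + 194)/2 = 305/2 = 152.5

AM = 152.5


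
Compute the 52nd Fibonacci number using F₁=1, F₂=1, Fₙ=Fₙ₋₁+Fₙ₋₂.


Fibonacci sequence: 1, 1, 2, 3, 5, 8, 13, 21, 34, 55, 89, ...
F(52) = 32951280099

F(52) = 32951280099


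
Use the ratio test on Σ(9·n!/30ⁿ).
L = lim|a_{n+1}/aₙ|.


aₙ = 9·n!/30^n
a_{n+1}/aₙ = (n+1)!/30^(n+1) × 30^n/n!  (constant 9 cancels)
= (n+1)/30
L = lim(n→∞) (n+1)/30 = ∞
L > 1 → series DIVERGES

Diverges (ratio test: L = ∞ > 1)


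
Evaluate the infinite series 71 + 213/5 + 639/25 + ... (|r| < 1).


S∞ = a₁/(1-r) = 71/(1 - 3/5)
= 71/(2/5)
= 355/2

S∞ = 355/2


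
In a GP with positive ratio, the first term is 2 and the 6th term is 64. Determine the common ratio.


r^(n-1) = aₙ/a₁
r^5 = 64/2 = 32
r = 32^(1/5)
= 2

r = 2


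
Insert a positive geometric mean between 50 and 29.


GM = √(50×29) = √1450 = 38.0789

GM = 38.0789


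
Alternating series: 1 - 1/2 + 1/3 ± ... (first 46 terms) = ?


S = 1 - 1/2 + 1/3 - 1/4 + 1/5 - 1/6 + 1/7 - 1/8 ± ...
= 0.6824
(Full series converges to +ln(2) ≈ +0.6931)

S_46 = 0.6824


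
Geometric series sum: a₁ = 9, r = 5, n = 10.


Sₙ = 9×(5^10 - 1)/(5 - 1)
= 9×(9765625 - 1)/4
= 9×9765624/4
= 21972654

S_10 = 21972654


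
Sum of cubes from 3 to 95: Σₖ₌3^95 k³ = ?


Σₖ₌3^95 k³ = [95·96/2]² − [2·3/2]²
= 20793600 − 9 = 20793591

Σk³ = 20793591


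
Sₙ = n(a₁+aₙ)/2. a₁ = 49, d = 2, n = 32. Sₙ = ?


aₙ = 49 + (32-1)×2 = 111
Sₙ = n(a₁+aₙ)/2 = 32×(49+111)/2
= 32×160/2 = 2560

S_32 = 2560


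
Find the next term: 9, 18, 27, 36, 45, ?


Pattern: arithmetic (d=9)
Terms: 9, 18, 27, 36, 45
Next term = 54

Next term = 54


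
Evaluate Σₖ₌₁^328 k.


n(n+1)/2 = 328×329/2 = 107912/2 = 53956

Σk = 53956


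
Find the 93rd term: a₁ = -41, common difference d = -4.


aₙ = a₁ + (n-1)d
= -41 + (93-1)×-4
= -41 - 368
= -409

a_93 = -409


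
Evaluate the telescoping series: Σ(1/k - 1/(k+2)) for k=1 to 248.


Telescoping with gap 2: two head and two tail terms survive.
= (1 + 1/2) - (1/249 + 1/250)
= 3/2 - 1/249 - 1/250 = 46438/31125

Sum = 46438/31125


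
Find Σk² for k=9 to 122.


Σₖ₌9^122 k² = Σₖ₌₁^122 k² − Σₖ₌₁^8 k²
= 122·123·245/6 − 8·9·17/6
= 612745 − 204 = 612541

Σk² = 612541


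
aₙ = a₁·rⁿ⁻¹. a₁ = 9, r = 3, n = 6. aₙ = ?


aₙ = a₁·r^(n-1)
= 9×3^5
= 9×243
= 2187

a_6 = 2187


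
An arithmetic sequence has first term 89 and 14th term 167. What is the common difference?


d = (aₙ - a₁)/(n-1)
= (167 - 89)/(14-1)
= 78/13 = 6

d = 6


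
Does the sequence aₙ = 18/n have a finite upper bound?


a₁ = 18, a₂ = 18/2, a₃ = 18/3, ...
0 < aₙ ≤ 18 for all n ≥ 1
Lower bound: 0, Upper bound: 18
The sequence IS bounded

Bounded (0 < aₙ ≤ 18)


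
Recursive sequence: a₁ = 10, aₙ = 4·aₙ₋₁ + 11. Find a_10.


Computing step by step:
a_1 = 10
a_2 = 51
a_3 = 215
a_4 = 871
a_5 = 3495
a_6 = 13991
a_7 = 55975
a_8 = 223911
a_9 = 895655
a_10 = 3582631


a_10 = 3582631


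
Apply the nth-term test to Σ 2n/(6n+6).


lim(n→∞) 2n/(6n+6) = 2/6 = 1/3  (divide numerator and denominator by n)
lim aₙ = 1/3 ≠ 0 → series DIVERGES

Diverges (lim aₙ = 1/3 ≠ 0)


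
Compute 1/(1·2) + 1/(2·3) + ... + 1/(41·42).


1/(k(k+1)) = 1/k - 1/(k+1) (partial fractions)
Telescoping: Σ = 1 - 1/42 = 41/42

Sum = 41/42


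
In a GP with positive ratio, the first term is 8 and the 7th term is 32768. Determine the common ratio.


r^(n-1) = aₙ/a₁
r^6 = 32768/8 = 4096
r = 4096^(1/6)
= ±4; taking r > 0 gives r = 4

r = 4


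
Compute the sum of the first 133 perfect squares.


n = 133
n(n+1)(2n+1)/6 = 133×134×267/6
= 4758474/6 = 793079

Σk² = 793079


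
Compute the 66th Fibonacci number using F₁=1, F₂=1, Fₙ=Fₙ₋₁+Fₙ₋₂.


Fibonacci sequence: 1, 1, 2, 3, 5, 8, 13, 21, 34, 55, 89, ...
F(66) = 27777890035288

F(66) = 27777890035288


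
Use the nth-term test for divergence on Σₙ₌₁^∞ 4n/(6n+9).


lim(n→∞) 4n/(6n+9) = 4/6 = 2/3  (divide numerator and denominator by n)
lim aₙ = 2/3 ≠ 0 → series DIVERGES

Diverges (lim aₙ = 2/3 ≠ 0)


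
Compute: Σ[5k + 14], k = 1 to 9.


Σ(5k+14) = 5·Σk + 14·n
= 5·45 + 14·9
= 225 + 126 = 351

Σ = 351


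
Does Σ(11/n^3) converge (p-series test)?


p-series test: Σ c/n^p converges if p > 1, diverges if p ≤ 1 (constant c > 0 doesn't affect convergence).
p = 3
3 > 1 → CONVERGES

Converges (p = 3 > 1)


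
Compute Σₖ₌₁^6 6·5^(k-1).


Sₙ = 6×(5^6 - 1)/(5 - 1)
= 6×(15625 - 1)/4
= 6×15624/4
= 23436

S_6 = 23436


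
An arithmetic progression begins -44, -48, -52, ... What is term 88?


aₙ = a₁ + (n-1)d
= -44 + (88-1)×-4
= -44 - 348
= -392

a_88 = -392


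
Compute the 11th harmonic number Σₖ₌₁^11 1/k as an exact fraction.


H_11 = 1/1 + 1/2 + 1/3 + ... + 1/11
= 83711/27720
≈ 3.0199

H_11 = 83711/27720 ≈ 3.0199


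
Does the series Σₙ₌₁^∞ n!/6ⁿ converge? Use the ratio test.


aₙ = n!/6^n
a_{n+1}/aₙ = (n+1)!/6^(n+1) × 6^n/n!
= (n+1)/6
L = lim(n→∞) (n+1)/6 = ∞
L > 1 → series DIVERGES

Diverges (ratio test: L = ∞ > 1)


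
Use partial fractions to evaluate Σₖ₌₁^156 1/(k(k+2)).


1/(k(k+2)) = (1/2)·(1/k - 1/(k+2)) (partial fractions)
Telescoping: Σ = (1/2)·(1 + 1/2 - 1/157 - 1/158) = 18447/24806

Sum = 18447/24806


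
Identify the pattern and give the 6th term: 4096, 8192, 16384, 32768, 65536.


Pattern: powers of 2: 2ⁿ
Terms: 4096, 8192, 16384, 32768, 65536
Next term = 131072

Next term = 131072


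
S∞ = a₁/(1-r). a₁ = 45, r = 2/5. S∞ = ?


S∞ = a₁/(1-r) = 45/(1 - 2/5)
= 45/(3/5)
= 75

S∞ = 75


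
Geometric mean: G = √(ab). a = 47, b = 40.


GM = √(47×40) = √1880 = 43.359

GM = 43.359


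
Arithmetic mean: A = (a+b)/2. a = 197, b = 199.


AM = (197 + 199)/2 = 396/2 = 198

AM = 198


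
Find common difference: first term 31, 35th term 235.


d = (aₙ - a₁)/(n-1)
= (235 - 31)/(35-1)
= 204/34 = 6

d = 6


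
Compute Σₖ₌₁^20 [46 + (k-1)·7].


aₙ = 46 + (20-1)×7 = 179
Sₙ = n(a₁+aₙ)/2 = 20×(46+179)/2
= 20×225/2 = 2250

S_20 = 2250


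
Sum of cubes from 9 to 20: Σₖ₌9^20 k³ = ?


Σₖ₌9^20 k³ = [20·21/2]² − [8·9/2]²
= 44100 − 1296 = 42804

Σk³ = 42804


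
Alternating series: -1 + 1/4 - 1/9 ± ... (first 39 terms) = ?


S = -1 + 1/4 - 1/9 + 1/16 - 1/25 + 1/36 - 1/49 + 1/64 ± ...
= -0.8228
(Full series converges to -π²/12 ≈ -0.8225)

S_39 = -0.8228


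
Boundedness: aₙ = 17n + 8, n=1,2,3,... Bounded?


aₙ = 17n + 8 → as n→∞, aₙ→∞
No finite upper bound exists
The sequence is UNBOUNDED

Unbounded (aₙ → ∞ as n → ∞)


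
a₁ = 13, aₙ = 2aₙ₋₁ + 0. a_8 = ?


Computing step by step:
a_1 = 13
a_2 = 26
a_3 = 52
a_4 = 104
a_5 = 208
a_6 = 416
a_7 = 832
a_8 = 1664


a_8 = 1664


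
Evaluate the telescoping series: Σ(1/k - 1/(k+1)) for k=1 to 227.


Telescoping: adjacent terms cancel.
= 1/1 - 1/228
= 1 - 1/228 = 227/228

Sum = 227/228


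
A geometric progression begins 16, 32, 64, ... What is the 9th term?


aₙ = a₁·r^(n-1)
= 16×2^8
= 16×256
= 4096

a_9 = 4096


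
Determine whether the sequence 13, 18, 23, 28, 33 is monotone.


Differences: 5, 5, 5, 5
All differences > 0 → strictly INCREASING

Monotonically increasing


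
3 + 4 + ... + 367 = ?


Σₖ₌3^367 k = Σₖ₌₁^367 k − Σₖ₌₁^2 k
= 367·368/2 − 2·3/2
= 67528 − 3 = 67525

Σk = 67525


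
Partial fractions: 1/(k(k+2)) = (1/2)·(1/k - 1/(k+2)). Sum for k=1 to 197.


1/(k(k+2)) = (1/2)·(1/k - 1/(k+2)) (partial fractions)
Telescoping: Σ = (1/2)·(1 + 1/2 - 1/198 - 1/199) = 29353/39402

Sum = 29353/39402


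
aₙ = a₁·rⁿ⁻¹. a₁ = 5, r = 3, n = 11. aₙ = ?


aₙ = a₁·r^(n-1)
= 5×3^10
= 5×59049
= 295245

a_11 = 295245


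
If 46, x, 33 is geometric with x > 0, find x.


GM = √(46×33) = √1518 = 38.9615

GM = 38.9615


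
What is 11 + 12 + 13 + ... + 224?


Σₖ₌11^224 k = Σₖ₌₁^224 k − Σₖ₌₁^10 k
= 224·225/2 − 10·11/2
= 25200 − 55 = 25145

Σk = 25145


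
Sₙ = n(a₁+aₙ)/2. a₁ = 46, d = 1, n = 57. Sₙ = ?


aₙ = 46 + (57-1)×1 = 102
Sₙ = n(a₁+aₙ)/2 = 57×(46+102)/2
= 57×148/2 = 4218

S_57 = 4218


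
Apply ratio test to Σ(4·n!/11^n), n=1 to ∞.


aₙ = 4·n!/11^n
a_{n+1}/aₙ = (n+1)!/11^(n+1) × 11^n/n!  (constant 4 cancels)
= (n+1)/11
L = lim(n→∞) (n+1)/11 = ∞
L > 1 → series DIVERGES

Diverges (ratio test: L = ∞ > 1)


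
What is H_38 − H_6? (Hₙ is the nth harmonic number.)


Σₖ₌7^38 1/k = 1/7 + 1/8 + 1/9 + ... + 1/38
= 863564417673793/485721041551200
≈ 1.7779

Sum = 863564417673793/485721041551200 ≈ 1.7779


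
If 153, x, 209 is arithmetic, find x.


AM = (153 + 209)/2 = 362/2 = 181

AM = 181


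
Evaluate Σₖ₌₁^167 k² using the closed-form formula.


n = 167
n(n+1)(2n+1)/6 = 167×168×335/6
= 9398760/6 = 1566460

Σk² = 1566460


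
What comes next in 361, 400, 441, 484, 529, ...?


Pattern: perfect squares: n²
Terms: 361, 400, 441, 484, 529
Next term = 576

Next term = 576


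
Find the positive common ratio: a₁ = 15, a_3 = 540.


r^(n-1) = aₙ/a₁
r^2 = 540/15 = 36
r = 36^(1/2)
= ±6; taking r > 0 gives r = 6

r = 6


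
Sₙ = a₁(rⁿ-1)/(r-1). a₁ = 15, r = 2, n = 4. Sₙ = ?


Sₙ = 15×(2^4 - 1)/(2 - 1)
= 15×(16 - 1)/1
= 15×15/1
= 225

S_4 = 225


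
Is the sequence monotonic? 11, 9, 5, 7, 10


Differences: -2, -4, 2, 3
Difference at position 3 is +2 (> 0) but position 1 is -2 (< 0) — sequence both rises and falls
→ NOT monotonic

Not monotonic


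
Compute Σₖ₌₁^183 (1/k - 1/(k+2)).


Telescoping with gap 2: two head and two tail terms survive.
= (1 + 1/2) - (1/184 + 1/185)
= 3/2 - 1/184 - 1/185 = 50691/34040

Sum = 50691/34040


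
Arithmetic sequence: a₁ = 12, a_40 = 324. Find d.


d = (aₙ - a₁)/(n-1)
= (324 - 12)/(40-1)
= 312/39 = 8

d = 8


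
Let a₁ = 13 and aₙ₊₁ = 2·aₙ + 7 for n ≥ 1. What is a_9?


Computing step by step:
a_1 = 13
a_2 = 33
a_3 = 73
a_4 = 153
a_5 = 313
a_6 = 633
a_7 = 1273
a_8 = 2553
a_9 = 5113


a_9 = 5113


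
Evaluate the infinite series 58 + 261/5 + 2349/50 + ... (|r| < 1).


S∞ = a₁/(1-r) = 58/(1 - 9/10)
= 58/(1/10)
= 580

S∞ = 580


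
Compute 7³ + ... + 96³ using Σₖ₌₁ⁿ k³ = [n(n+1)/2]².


Σₖ₌7^96 k³ = [96·97/2]² − [6·7/2]²
= 21678336 − 441 = 21677895

Σk³ = 21677895


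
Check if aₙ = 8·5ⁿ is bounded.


aₙ = 8·5ⁿ → as n→∞, aₙ→∞ (since base 5 > 1)
No finite upper bound exists
The sequence is UNBOUNDED

Unbounded (aₙ → ∞ as n → ∞)


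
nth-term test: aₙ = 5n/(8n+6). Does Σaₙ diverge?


lim(n→∞) 5n/(8n+6) = 5/8 = 5/8  (divide numerator and denominator by n)
lim aₙ = 5/8 ≠ 0 → series DIVERGES

Diverges (lim aₙ = 5/8 ≠ 0)


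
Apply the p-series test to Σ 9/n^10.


p-series test: Σ c/n^p converges if p > 1, diverges if p ≤ 1 (constant c > 0 doesn't affect convergence).
p = 10
10 > 1 → CONVERGES

Converges (p = 10 > 1)


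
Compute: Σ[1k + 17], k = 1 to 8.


Σ(1k+17) = 1·Σk + 17·n
= 1·36 + 17·8
= 36 + 136 = 172

Σ = 172


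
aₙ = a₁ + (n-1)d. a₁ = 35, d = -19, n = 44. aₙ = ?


aₙ = a₁ + (n-1)d
= 35 + (44-1)×-19
= 35 - 817
= -782

a_44 = -782


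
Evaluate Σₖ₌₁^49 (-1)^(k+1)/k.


S = 1 - 1/2 + 1/3 - 1/4 + 1/5 - 1/6 + 1/7 - 1/8 ± ...
= 0.7032
(Full series converges to +ln(2) ≈ +0.6931)

S_49 = 0.7032


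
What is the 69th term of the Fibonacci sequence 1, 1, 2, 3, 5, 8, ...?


Fibonacci sequence: 1, 1, 2, 3, 5, 8, 13, 21, 34, 55, 89, ...
F(69) = 117669030460994

F(69) = 117669030460994


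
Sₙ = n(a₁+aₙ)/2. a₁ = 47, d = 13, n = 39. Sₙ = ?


aₙ = 47 + (39-1)×13 = 541
Sₙ = n(a₁+aₙ)/2 = 39×(47+541)/2
= 39×588/2 = 11466

S_39 = 11466


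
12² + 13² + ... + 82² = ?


Σₖ₌12^82 k² = Σₖ₌₁^82 k² − Σₖ₌₁^11 k²
= 82·83·165/6 − 11·12·23/6
= 187165 − 506 = 186659

Σk² = 186659


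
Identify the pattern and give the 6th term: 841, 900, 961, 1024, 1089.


Pattern: perfect squares: n²
Terms: 841, 900, 961, 1024, 1089
Next term = 1156

Next term = 1156


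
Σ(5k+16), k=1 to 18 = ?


Σ(5k+16) = 5·Σk + 16·n
= 5·171 + 16·18
= 855 + 288 = 1143

Σ = 1143


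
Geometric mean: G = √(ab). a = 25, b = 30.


GM = √(25×30) = √750 = 27.3861

GM = 27.3861


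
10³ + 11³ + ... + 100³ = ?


Σₖ₌10^100 k³ = [100·101/2]² − [9·10/2]²
= 25502500 − 2025 = 25500475

Σk³ = 25500475


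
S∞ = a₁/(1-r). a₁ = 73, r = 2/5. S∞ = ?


S∞ = a₁/(1-r) = 73/(1 - 2/5)
= 73/(3/5)
= 365/3

S∞ = 365/3


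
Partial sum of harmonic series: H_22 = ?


H_22 = 1/1 + 1/2 + 1/3 + ... + 1/22
= 19093197/5173168
≈ 3.6908

H_22 = 19093197/5173168 ≈ 3.6908


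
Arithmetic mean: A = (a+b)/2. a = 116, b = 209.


AM = (116 + 209)/2 = 325/2 = 162.5

AM = 162.5


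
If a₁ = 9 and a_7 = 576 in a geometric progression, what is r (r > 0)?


r^(n-1) = aₙ/a₁
r^6 = 576/9 = 64
r = 64^(1/6)
= ±2; taking r > 0 gives r = 2

r = 2


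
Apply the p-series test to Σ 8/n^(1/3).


p-series test: Σ c/n^p converges if p > 1, diverges if p ≤ 1 (constant c > 0 doesn't affect convergence).
p = 1/3
1/3 ≤ 1 → DIVERGES

Diverges (p = 1/3 ≤ 1)


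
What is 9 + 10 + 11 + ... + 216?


Σₖ₌9^216 k = Σₖ₌₁^216 k − Σₖ₌₁^8 k
= 216·217/2 − 8·9/2
= 23436 − 36 = 23400

Σk = 23400


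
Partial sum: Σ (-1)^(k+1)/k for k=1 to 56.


S = 1 - 1/2 + 1/3 - 1/4 + 1/5 - 1/6 + 1/7 - 1/8 ± ...
= 0.6843
(Full series converges to +ln(2) ≈ +0.6931)

S_56 = 0.6843


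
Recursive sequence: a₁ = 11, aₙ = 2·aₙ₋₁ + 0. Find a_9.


Computing step by step:
a_1 = 11
a_2 = 22
a_3 = 44
a_4 = 88
a_5 = 176
a_6 = 352
a_7 = 704
a_8 = 1408
a_9 = 2816


a_9 = 2816


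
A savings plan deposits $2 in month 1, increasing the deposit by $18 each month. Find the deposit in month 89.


aₙ = a₁ + (n-1)d
= 2 + (89-1)×18
= 2 + 1584
= 1586

a_89 = 1586


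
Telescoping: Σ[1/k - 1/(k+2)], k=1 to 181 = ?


Telescoping with gap 2: two head and two tail terms survive.
= (1 + 1/2) - (1/182 + 1/183)
= 3/2 - 1/182 - 1/183 = 24797/16653

Sum = 24797/16653


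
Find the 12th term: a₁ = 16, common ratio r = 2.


aₙ = a₁·r^(n-1)
= 16×2^11
= 16×2048
= 32768

a_12 = 32768


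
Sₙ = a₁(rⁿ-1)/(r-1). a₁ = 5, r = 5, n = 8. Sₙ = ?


Sₙ = 5×(5^8 - 1)/(5 - 1)
= 5×(390625 - 1)/4
= 5×390624/4
= 488280

S_8 = 488280


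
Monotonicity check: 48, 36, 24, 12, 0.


Differences: -12, -12, -12, -12
All differences < 0 → strictly DECREASING

Monotonically decreasing


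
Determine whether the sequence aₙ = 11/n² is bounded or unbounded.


a₁ = 11, a₂ = 11/4, a₃ = 11/9, ...
0 < aₙ ≤ 11 for all n ≥ 1
The sequence IS bounded

Bounded (0 < aₙ ≤ 11)


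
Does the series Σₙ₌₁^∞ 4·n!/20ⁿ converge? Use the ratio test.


aₙ = 4·n!/20^n
a_{n+1}/aₙ = (n+1)!/20^(n+1) × 20^n/n!  (constant 4 cancels)
= (n+1)/20
L = lim(n→∞) (n+1)/20 = ∞
L > 1 → series DIVERGES

Diverges (ratio test: L = ∞ > 1)


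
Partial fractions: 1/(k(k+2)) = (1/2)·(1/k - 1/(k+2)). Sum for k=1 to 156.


1/(k(k+2)) = (1/2)·(1/k - 1/(k+2)) (partial fractions)
Telescoping: Σ = (1/2)·(1 + 1/2 - 1/157 - 1/158) = 18447/24806

Sum = 18447/24806


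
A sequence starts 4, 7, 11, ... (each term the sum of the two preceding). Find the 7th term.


Computing iteratively: 4, 7, 11, 18, 29, 47, 76
a_7 = 76

a_7 = 76


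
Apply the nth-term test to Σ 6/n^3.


lim(n→∞) 6/n^3 = 0
lim aₙ = 0 → nth-term test is INCONCLUSIVE
(Need other tests; this is actually a convergent p-series with p=3 > 1)

Inconclusive (lim aₙ = 0; need another test)


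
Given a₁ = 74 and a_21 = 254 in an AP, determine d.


d = (aₙ - a₁)/(n-1)
= (254 - 74)/(21-1)
= 180/20 = 9

d = 9


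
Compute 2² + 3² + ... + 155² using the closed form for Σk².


Σₖ₌2^155 k² = Σₖ₌₁^155 k² − Σₖ₌₁^1 k²
= 155·156·311/6 − 1·2·3/6
= 1253330 − 1 = 1253329

Σk² = 1253329


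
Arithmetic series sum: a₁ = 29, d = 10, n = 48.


aₙ = 29 + (48-1)×10 = 499
Sₙ = n(a₁+aₙ)/2 = 48×(29+499)/2
= 48×528/2 = 12672

S_48 = 12672


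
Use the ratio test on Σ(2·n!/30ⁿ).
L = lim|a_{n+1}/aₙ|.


aₙ = 2·n!/30^n
a_{n+1}/aₙ = (n+1)!/30^(n+1) × 30^n/n!  (constant 2 cancels)
= (n+1)/30
L = lim(n→∞) (n+1)/30 = ∞
L > 1 → series DIVERGES

Diverges (ratio test: L = ∞ > 1)


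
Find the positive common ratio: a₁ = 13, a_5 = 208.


r^(n-1) = aₙ/a₁
r^4 = 208/13 = 16
r = 16^(1/4)
= ±2; taking r > 0 gives r = 2

r = 2


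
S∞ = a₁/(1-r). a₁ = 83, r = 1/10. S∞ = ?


S∞ = a₁/(1-r) = 83/(1 - 1/10)
= 83/(9/10)
= 830/9

S∞ = 830/9


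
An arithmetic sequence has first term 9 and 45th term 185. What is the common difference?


d = (aₙ - a₁)/(n-1)
= (185 - 9)/(45-1)
= 176/44 = 4

d = 4


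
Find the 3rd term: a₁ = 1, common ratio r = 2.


aₙ = a₁·r^(n-1)
= 1×2^2
= 1×4
= 4

a_3 = 4


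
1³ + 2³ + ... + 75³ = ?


n(n+1)/2 = 75×76/2 = 2850
Σk³ = 2850² = 8122500

Σk³ = 8122500


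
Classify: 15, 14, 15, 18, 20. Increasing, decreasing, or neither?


Differences: -1, 1, 3, 2
Difference at position 2 is +1 (> 0) but position 1 is -1 (< 0) — sequence both rises and falls
→ NOT monotonic

Not monotonic


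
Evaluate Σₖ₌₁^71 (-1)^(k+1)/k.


S = 1 - 1/2 + 1/3 - 1/4 + 1/5 - 1/6 + 1/7 - 1/8 ± ...
= 0.7001
(Full series converges to +ln(2) ≈ +0.6931)

S_71 = 0.7001


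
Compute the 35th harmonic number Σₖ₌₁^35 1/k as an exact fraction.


H_35 = 1/1 + 1/2 + 1/3 + ... + 1/35
= 54437269998109/13127595717600
≈ 4.1468

H_35 = 54437269998109/13127595717600 ≈ 4.1468


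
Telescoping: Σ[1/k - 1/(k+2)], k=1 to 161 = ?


Telescoping with gap 2: two head and two tail terms survive.
= (1 + 1/2) - (1/162 + 1/163)
= 3/2 - 1/162 - 1/163 = 19642/13203

Sum = 19642/13203


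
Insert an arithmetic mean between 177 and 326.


AM = (177 + 326)/2 = 503/2 = 251.5

AM = 251.5


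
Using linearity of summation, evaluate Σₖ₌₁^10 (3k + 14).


Σ(3k+14) = 3·Σk + 14·n
= 3·55 + 14·10
= 165 + 140 = 305

Σ = 305


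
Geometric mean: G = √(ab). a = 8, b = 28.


GM = √(8×28) = √224 = 14.9666

GM = 14.9666


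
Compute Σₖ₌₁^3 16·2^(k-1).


Sₙ = 16×(2^3 - 1)/(2 - 1)
= 16×(8 - 1)/1
= 16×7/1
= 112

S_3 = 112


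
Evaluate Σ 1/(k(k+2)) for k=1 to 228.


1/(k(k+2)) = (1/2)·(1/k - 1/(k+2)) (partial fractions)
Telescoping: Σ = (1/2)·(1 + 1/2 - 1/229 - 1/230) = 39273/52670

Sum = 39273/52670


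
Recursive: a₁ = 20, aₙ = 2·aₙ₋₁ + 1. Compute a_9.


Computing step by step:
a_1 = 20
a_2 = 41
a_3 = 83
a_4 = 167
a_5 = 335
a_6 = 671
a_7 = 1343
a_8 = 2687
a_9 = 5375


a_9 = 5375


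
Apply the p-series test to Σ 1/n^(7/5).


p-series test: Σ c/n^p converges if p > 1, diverges if p ≤ 1 (constant c > 0 doesn't affect convergence).
p = 7/5
7/5 > 1 → CONVERGES

Converges (p = 7/5 > 1)


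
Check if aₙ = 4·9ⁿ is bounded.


aₙ = 4·9ⁿ → as n→∞, aₙ→∞ (since base 9 > 1)
No finite upper bound exists
The sequence is UNBOUNDED

Unbounded (aₙ → ∞ as n → ∞)


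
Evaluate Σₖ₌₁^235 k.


n(n+1)/2 = 235×236/2 = 55460/2 = 27730

Σk = 27730


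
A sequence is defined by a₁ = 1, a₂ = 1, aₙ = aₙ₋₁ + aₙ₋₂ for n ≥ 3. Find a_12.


Computing iteratively: 1, 1, 2, 3, 5, 8, 13, 21, 34, 55, 89, 144
a_12 = 144

a_12 = 144


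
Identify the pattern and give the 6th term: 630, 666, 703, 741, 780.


Pattern: triangular numbers: n(n+1)/2
Terms: 630, 666, 703, 741, 780
Next term = 820

Next term = 820


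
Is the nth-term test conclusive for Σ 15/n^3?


lim(n→∞) 15/n^3 = 0
lim aₙ = 0 → nth-term test is INCONCLUSIVE
(Need other tests; this is actually a convergent p-series with p=3 > 1)

Inconclusive (lim aₙ = 0; need another test)


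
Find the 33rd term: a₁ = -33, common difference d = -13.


aₙ = a₁ + (n-1)d
= -33 + (33-1)×-13
= -33 - 416
= -449

a_33 = -449


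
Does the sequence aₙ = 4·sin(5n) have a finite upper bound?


For all n, -1 ≤ sin(5n) ≤ 1, so -4 ≤ 4·sin(5n) ≤ 4
Lower bound: -4, Upper bound: 4
The sequence IS bounded

Bounded (-4 ≤ aₙ ≤ 4)


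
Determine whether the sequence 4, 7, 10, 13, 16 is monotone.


Differences: 3, 3, 3, 3
All differences > 0 → strictly INCREASING

Monotonically increasing


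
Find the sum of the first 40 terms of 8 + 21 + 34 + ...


aₙ = 8 + (40-1)×13 = 515
Sₙ = n(a₁+aₙ)/2 = 40×(8+515)/2
= 40×523/2 = 10460

S_40 = 10460


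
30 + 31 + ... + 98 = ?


Σₖ₌30^98 k = Σₖ₌₁^98 k − Σₖ₌₁^29 k
= 98·99/2 − 29·30/2
= 4851 − 435 = 4416

Σk = 4416


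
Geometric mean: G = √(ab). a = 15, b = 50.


GM = √(15×50) = √750 = 27.3861

GM = 27.3861


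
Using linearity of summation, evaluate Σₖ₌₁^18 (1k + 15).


Σ(1k+15) = 1·Σk + 15·n
= 1·171 + 15·18
= 171 + 270 = 441

Σ = 441


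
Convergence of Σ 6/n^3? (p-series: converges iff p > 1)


p-series test: Σ c/n^p converges if p > 1, diverges if p ≤ 1 (constant c > 0 doesn't affect convergence).
p = 3
3 > 1 → CONVERGES

Converges (p = 3 > 1)


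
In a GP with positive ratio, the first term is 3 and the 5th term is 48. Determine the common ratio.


r^(n-1) = aₙ/a₁
r^4 = 48/3 = 16
r = 16^(1/4)
= ±2; taking r > 0 gives r = 2

r = 2


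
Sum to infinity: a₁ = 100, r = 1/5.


S∞ = a₁/(1-r) = 100/(1 - 1/5)
= 100/(4/5)
= 125

S∞ = 125


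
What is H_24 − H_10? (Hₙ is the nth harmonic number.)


Σₖ₌11^24 1/k = 1/11 + 1/12 + 1/13 + ... + 1/24
= 4534977911/5354228880
≈ 0.847

Sum = 4534977911/5354228880 ≈ 0.847


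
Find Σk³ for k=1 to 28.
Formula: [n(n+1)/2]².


n(n+1)/2 = 28×29/2 = 406
Σk³ = 406² = 164836

Σk³ = 164836
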